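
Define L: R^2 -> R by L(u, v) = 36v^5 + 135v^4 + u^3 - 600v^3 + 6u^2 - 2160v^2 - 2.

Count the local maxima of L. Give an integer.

L separates as a function of u plus a function of v, so ∇L=0 decouples.
∂L/∂u = 3u(u + 4) = 0 at u ∈ {-4, 0}; ∂L/∂v = 180v(v - 3)(v + 2)(v + 4) = 0 at v ∈ {-4, -2, 0, 3}.
The Hessian is diagonal: diag(L_uu, L_vv). Second derivatives: L_uu(-4)=-12, L_uu(0)=12; L_vv(-4)=-10080, L_vv(-2)=3600, L_vv(0)=-4320, L_vv(3)=18900.
Local maxima occur where both diagonal entries negative: (-4, -4), (-4, 0). Count: 2.

2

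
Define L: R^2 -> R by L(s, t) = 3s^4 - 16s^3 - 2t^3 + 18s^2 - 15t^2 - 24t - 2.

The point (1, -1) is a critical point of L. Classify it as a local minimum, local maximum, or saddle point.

local maximum

The mixed partial ∂²L/∂s∂t is 0, so the Hessian at any point is diag(L_ss, L_tt) = diag(12(3s^2 - 8s + 3), -6(2t + 5)).
At (1, -1): H = diag(-24, -18).
Both eigenvalues are negative, so H is negative definite: a local maximum.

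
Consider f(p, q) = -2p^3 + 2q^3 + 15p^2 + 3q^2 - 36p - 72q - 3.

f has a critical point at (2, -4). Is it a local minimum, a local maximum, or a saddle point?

saddle point

The mixed partial ∂²f/∂p∂q is 0, so the Hessian at any point is diag(f_pp, f_qq) = diag(6(-2p + 5), 6(2q + 1)).
At (2, -4): H = diag(6, -42).
The eigenvalues have opposite signs, so H is indefinite: a saddle point.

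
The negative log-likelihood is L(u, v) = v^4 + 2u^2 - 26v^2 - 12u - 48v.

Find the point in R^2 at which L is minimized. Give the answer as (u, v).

L(u,v) separates as P(u) + Q(v), so its minimum is min P + min Q.
P'(u) = 4u - 12 vanishes at u ∈ {3}; Q'(v) = 4(v - 4)(v + 1)(v + 3) vanishes at v ∈ {-3, -1, 4}.
Local minima of P (where P''>0): P(3)=-18. Local minima of Q: Q(-3)=-9, Q(4)=-352.
So the global minimum of L is P(3) + Q(4) = -18 − 352 = -370, attained at (3, 4).

(3, 4)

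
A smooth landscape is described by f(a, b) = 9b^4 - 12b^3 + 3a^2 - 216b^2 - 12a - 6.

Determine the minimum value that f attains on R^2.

f(a,b) separates as P(a) + Q(b) − 6, so its minimum is min P + min Q − 6.
P'(a) = 6a - 12 vanishes at a ∈ {2}; Q'(b) = 36b(b - 4)(b + 3) vanishes at b ∈ {-3, 0, 4}.
Local minima of P (where P''>0): P(2)=-12. Local minima of Q: Q(-3)=-891, Q(4)=-1920.
So the global minimum of f is P(2) + Q(4) − 6 = -12 − 1920 − 6 = -1938, attained at (2, 4).

-1938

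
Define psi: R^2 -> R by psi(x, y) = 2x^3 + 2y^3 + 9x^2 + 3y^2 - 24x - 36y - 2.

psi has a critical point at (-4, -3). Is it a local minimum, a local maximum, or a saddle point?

The mixed partial ∂²psi/∂x∂y is 0, so the Hessian at any point is diag(psi_xx, psi_yy) = diag(6(2x + 3), 6(2y + 1)).
At (-4, -3): H = diag(-30, -30).
Both eigenvalues are negative, so H is negative definite: a local maximum.

local maximum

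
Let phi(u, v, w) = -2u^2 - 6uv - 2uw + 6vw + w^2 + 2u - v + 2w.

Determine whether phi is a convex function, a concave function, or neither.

phi is quadratic, so its Hessian is the constant matrix H = [[-4, -6, -2], [-6, 0, 6], [-2, 6, 2]].
Leading principal minors: -4, -36, 216.
Neither pattern holds ⇒ H is indefinite ⇒ neither convex nor concave.

neither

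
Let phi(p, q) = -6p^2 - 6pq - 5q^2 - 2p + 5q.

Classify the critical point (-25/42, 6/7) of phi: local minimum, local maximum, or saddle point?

local maximum

The Hessian of phi is constant: H = [[-12, -6], [-6, -10]].
det(H) = (-12)·(-10) − (-6)² = 84.
det(H) > 0 and tr(H) = -22 < 0, so H is negative definite and the point is a local maximum.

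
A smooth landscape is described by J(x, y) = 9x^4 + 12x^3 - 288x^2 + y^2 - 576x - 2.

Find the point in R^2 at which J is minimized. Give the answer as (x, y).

J(x,y) separates as P(x) + Q(y) − 2, so its minimum is min P + min Q − 2.
P'(x) = 36(x - 4)(x + 1)(x + 4) vanishes at x ∈ {-4, -1, 4}; Q'(y) = 2y vanishes at y ∈ {0}.
Local minima of P (where P''>0): P(-4)=-768, P(4)=-3840. Local minima of Q: Q(0)=0.
So the global minimum of J is P(4) + Q(0) − 2 = -3840 + 0 − 2 = -3842, attained at (4, 0).

(4, 0)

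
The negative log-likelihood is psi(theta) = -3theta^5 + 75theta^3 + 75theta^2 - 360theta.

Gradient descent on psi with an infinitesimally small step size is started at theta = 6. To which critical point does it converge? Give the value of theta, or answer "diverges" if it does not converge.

diverges

psi'(theta) = -15(theta - 4)(theta - 1)(theta + 2)(theta + 3), so psi'(6) = -10800.
Gradient descent moves in the -psi' direction, i.e. theta is increasing.
There is no critical point above theta=6, and psi' keeps the same sign, so the iterate runs off to +∞.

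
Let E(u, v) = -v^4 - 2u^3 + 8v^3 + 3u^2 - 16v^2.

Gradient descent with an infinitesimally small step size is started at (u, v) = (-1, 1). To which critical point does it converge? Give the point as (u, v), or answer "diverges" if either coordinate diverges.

(0, 2)

E is separable, so gradient descent decouples: u follows -∂E/∂u, v follows -∂E/∂v.
∂E/∂u = -6u(u - 1); at u=-1 this is -12, so u increases.
∂E/∂v = -4v(v - 4)(v - 2); at v=1 this is -12, so v increases.
u converges to its nearest critical value 0 (a local min of the u-part); v converges to 2. The iterate converges to (0, 2).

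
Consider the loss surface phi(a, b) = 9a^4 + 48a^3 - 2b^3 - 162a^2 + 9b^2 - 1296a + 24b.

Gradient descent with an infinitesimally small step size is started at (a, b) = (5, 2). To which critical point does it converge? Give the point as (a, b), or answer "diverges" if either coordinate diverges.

(3, -1)

phi is separable, so gradient descent decouples: a follows -∂phi/∂a, b follows -∂phi/∂b.
∂phi/∂a = 36(a - 3)(a + 3)(a + 4); at a=5 this is 5184, so a decreases.
∂phi/∂b = -6(b - 4)(b + 1); at b=2 this is 36, so b decreases.
a converges to its nearest critical value 3 (a local min of the a-part); b converges to -1. The iterate converges to (3, -1).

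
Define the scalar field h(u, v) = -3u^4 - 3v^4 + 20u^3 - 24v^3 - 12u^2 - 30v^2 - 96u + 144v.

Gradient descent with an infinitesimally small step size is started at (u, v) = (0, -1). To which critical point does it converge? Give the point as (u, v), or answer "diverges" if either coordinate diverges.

(2, -3)

h is separable, so gradient descent decouples: u follows -∂h/∂u, v follows -∂h/∂v.
∂h/∂u = -12(u - 4)(u - 2)(u + 1); at u=0 this is -96, so u increases.
∂h/∂v = -12(v - 1)(v + 3)(v + 4); at v=-1 this is 144, so v decreases.
u converges to its nearest critical value 2 (a local min of the u-part); v converges to -3. The iterate converges to (2, -3).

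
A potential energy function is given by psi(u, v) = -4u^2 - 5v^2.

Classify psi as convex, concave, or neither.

concave

psi is quadratic, so its Hessian is the constant matrix H = [[-8, 0], [0, -10]].
det(H) = 80, tr(H) = -18.
det(H) > 0 and tr(H) < 0, so H is negative definite everywhere: concave.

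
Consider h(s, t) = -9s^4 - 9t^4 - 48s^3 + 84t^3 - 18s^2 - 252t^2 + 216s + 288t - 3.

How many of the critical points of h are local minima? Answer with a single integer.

1

h separates as a function of s plus a function of t, so ∇h=0 decouples.
∂h/∂s = -36(s - 1)(s + 2)(s + 3) = 0 at s ∈ {-3, -2, 1}; ∂h/∂t = -36(t - 4)(t - 2)(t - 1) = 0 at t ∈ {1, 2, 4}.
The Hessian is diagonal: diag(h_ss, h_tt). Second derivatives: h_ss(-3)=-144, h_ss(-2)=108, h_ss(1)=-432; h_tt(1)=-108, h_tt(2)=72, h_tt(4)=-216.
Local minima occur where both diagonal entries positive: (-2, 2). Count: 1.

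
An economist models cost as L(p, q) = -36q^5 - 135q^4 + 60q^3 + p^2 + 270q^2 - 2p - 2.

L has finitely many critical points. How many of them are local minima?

2

L separates as a function of p plus a function of q, so ∇L=0 decouples.
∂L/∂p = 2(p - 1) = 0 at p ∈ {1}; ∂L/∂q = -180q(q - 1)(q + 1)(q + 3) = 0 at q ∈ {-3, -1, 0, 1}.
The Hessian is diagonal: diag(L_pp, L_qq). Second derivatives: L_pp(1)=2; L_qq(-3)=4320, L_qq(-1)=-720, L_qq(0)=540, L_qq(1)=-1440.
Local minima occur where both diagonal entries positive: (1, -3), (1, 0). Count: 2.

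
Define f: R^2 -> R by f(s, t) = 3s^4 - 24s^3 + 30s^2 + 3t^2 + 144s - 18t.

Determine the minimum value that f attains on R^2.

f(s,t) separates as P(s) + Q(t), so its minimum is min P + min Q.
P'(s) = 12(s - 4)(s - 3)(s + 1) vanishes at s ∈ {-1, 3, 4}; Q'(t) = 6(t - 3) vanishes at t ∈ {3}.
Local minima of P (where P''>0): P(-1)=-87, P(4)=288. Local minima of Q: Q(3)=-27.
So the global minimum of f is P(-1) + Q(3) = -87 − 27 = -114, attained at (-1, 3).

-114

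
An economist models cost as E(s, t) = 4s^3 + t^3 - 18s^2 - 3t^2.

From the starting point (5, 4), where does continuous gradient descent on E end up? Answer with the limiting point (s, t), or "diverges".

(3, 2)

E is separable, so gradient descent decouples: s follows -∂E/∂s, t follows -∂E/∂t.
∂E/∂s = 12s(s - 3); at s=5 this is 120, so s decreases.
∂E/∂t = 3t(t - 2); at t=4 this is 24, so t decreases.
s converges to its nearest critical value 3 (a local min of the s-part); t converges to 2. The iterate converges to (3, 2).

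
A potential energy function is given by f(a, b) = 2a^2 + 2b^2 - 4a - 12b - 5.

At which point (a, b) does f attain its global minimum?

(1, 3)

f(a,b) separates as P(a) + Q(b) − 5, so its minimum is min P + min Q − 5.
P'(a) = 4a - 4 vanishes at a ∈ {1}; Q'(b) = 4b - 12 vanishes at b ∈ {3}.
Local minima of P (where P''>0): P(1)=-2. Local minima of Q: Q(3)=-18.
So the global minimum of f is P(1) + Q(3) − 5 = -2 − 18 − 5 = -25, attained at (1, 3).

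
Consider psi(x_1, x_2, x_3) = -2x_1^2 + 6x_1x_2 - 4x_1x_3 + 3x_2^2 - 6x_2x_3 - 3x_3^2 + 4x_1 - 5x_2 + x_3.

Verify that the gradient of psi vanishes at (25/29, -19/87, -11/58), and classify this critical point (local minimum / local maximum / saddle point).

saddle point

∇psi = (-4x_1 + 6x_2 - 4x_3 + 4, 6x_1 + 6x_2 - 6x_3 - 5, -4x_1 - 6x_2 - 6x_3 + 1); substituting (25/29, -19/87, -11/58) gives ∇psi = (0, 0, 0), so (25/29, -19/87, -11/58) is indeed a critical point.
The Hessian is constant: H = [[-4, 6, -4], [6, 6, -6], [-4, -6, -6]].
Leading principal minors: Δ₁ = -4, Δ₂ = -60, Δ₃ = 696.
The minors fit neither the all-positive nor the alternating-sign pattern, so H is indefinite: a saddle point.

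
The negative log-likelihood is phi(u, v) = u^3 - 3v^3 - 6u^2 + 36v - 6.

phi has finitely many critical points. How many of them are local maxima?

1

phi separates as a function of u plus a function of v, so ∇phi=0 decouples.
∂phi/∂u = 3u(u - 4) = 0 at u ∈ {0, 4}; ∂phi/∂v = -9(v - 2)(v + 2) = 0 at v ∈ {-2, 2}.
The Hessian is diagonal: diag(phi_uu, phi_vv). Second derivatives: phi_uu(0)=-12, phi_uu(4)=12; phi_vv(-2)=36, phi_vv(2)=-36.
Local maxima occur where both diagonal entries negative: (0, 2). Count: 1.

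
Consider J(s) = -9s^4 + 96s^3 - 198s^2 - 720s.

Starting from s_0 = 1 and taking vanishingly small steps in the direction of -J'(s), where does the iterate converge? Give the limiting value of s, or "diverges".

J'(s) = -36(s - 5)(s - 4)(s + 1), so J'(1) = -864.
Gradient descent moves in the -J' direction, i.e. s is increasing.
The nearest critical point in that direction is s = 4, where J'' = 180 > 0 (a local minimum). The iterate converges there.

4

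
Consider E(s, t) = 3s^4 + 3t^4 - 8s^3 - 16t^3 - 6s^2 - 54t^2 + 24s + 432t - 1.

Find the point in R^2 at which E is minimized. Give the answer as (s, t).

E(s,t) separates as P(s) + Q(t) − 1, so its minimum is min P + min Q − 1.
P'(s) = 12(s - 2)(s - 1)(s + 1) vanishes at s ∈ {-1, 1, 2}; Q'(t) = 12(t - 4)(t - 3)(t + 3) vanishes at t ∈ {-3, 3, 4}.
Local minima of P (where P''>0): P(-1)=-19, P(2)=8. Local minima of Q: Q(-3)=-1107, Q(4)=608.
So the global minimum of E is P(-1) + Q(-3) − 1 = -19 − 1107 − 1 = -1127, attained at (-1, -3).

(-1, -3)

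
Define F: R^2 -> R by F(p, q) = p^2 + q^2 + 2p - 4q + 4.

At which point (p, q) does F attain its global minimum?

F(p,q) separates as A(p) + B(q) + 4, so its minimum is min A + min B + 4.
A'(p) = 2p + 2 vanishes at p ∈ {-1}; B'(q) = 2q - 4 vanishes at q ∈ {2}.
Local minima of A (where A''>0): A(-1)=-1. Local minima of B: B(2)=-4.
So the global minimum of F is A(-1) + B(2) + 4 = -1 − 4 + 4 = -1, attained at (-1, 2).

(-1, 2)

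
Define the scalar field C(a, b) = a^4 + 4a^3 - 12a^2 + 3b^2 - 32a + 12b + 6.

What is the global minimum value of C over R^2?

C(a,b) separates as P(a) + Q(b) + 6, so its minimum is min P + min Q + 6.
P'(a) = 4(a - 2)(a + 1)(a + 4) vanishes at a ∈ {-4, -1, 2}; Q'(b) = 6b + 12 vanishes at b ∈ {-2}.
Local minima of P (where P''>0): P(-4)=-64, P(2)=-64. Local minima of Q: Q(-2)=-12.
So the global minimum of C is P(-4) + Q(-2) + 6 = -64 − 12 + 6 = -70, attained at (-4, -2).

-70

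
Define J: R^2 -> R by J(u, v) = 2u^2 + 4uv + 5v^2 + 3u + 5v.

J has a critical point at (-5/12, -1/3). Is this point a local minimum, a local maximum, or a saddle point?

The Hessian of J is constant: H = [[4, 4], [4, 10]].
det(H) = 4·10 − 4² = 24.
det(H) > 0 and tr(H) = 14 > 0, so H is positive definite and the point is a local minimum.

local minimum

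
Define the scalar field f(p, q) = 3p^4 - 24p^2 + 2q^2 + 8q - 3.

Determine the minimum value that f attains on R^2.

-59

f(p,q) separates as A(p) + B(q) − 3, so its minimum is min A + min B − 3.
A'(p) = 12p(p - 2)(p + 2) vanishes at p ∈ {-2, 0, 2}; B'(q) = 4q + 8 vanishes at q ∈ {-2}.
Local minima of A (where A''>0): A(-2)=-48, A(2)=-48. Local minima of B: B(-2)=-8.
So the global minimum of f is A(-2) + B(-2) − 3 = -48 − 8 − 3 = -59, attained at (-2, -2).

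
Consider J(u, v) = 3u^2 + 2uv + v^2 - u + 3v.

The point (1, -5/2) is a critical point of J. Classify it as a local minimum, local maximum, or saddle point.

local minimum

The Hessian of J is constant: H = [[6, 2], [2, 2]].
det(H) = 6·2 − 2² = 8.
det(H) > 0 and tr(H) = 8 > 0, so H is positive definite and the point is a local minimum.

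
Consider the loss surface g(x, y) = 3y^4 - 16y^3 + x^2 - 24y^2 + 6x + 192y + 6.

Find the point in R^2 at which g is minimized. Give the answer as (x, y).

(-3, -2)

g(x,y) separates as P(x) + Q(y) + 6, so its minimum is min P + min Q + 6.
P'(x) = 2x + 6 vanishes at x ∈ {-3}; Q'(y) = 12(y - 4)(y - 2)(y + 2) vanishes at y ∈ {-2, 2, 4}.
Local minima of P (where P''>0): P(-3)=-9. Local minima of Q: Q(-2)=-304, Q(4)=128.
So the global minimum of g is P(-3) + Q(-2) + 6 = -9 − 304 + 6 = -307, attained at (-3, -2).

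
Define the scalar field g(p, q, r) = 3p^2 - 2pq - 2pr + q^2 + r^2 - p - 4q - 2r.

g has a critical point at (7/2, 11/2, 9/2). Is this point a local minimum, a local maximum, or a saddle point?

The Hessian is constant: H = [[6, -2, -2], [-2, 2, 0], [-2, 0, 2]].
Leading principal minors: Δ₁ = 6, Δ₂ = 8, Δ₃ = 8.
All leading minors are positive, so H is positive definite: a local minimum.

local minimum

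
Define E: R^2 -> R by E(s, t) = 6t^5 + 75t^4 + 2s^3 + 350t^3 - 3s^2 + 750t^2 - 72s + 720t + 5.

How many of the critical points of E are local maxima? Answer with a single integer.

2

E separates as a function of s plus a function of t, so ∇E=0 decouples.
∂E/∂s = 6(s - 4)(s + 3) = 0 at s ∈ {-3, 4}; ∂E/∂t = 30(t + 1)(t + 2)(t + 3)(t + 4) = 0 at t ∈ {-4, -3, -2, -1}.
The Hessian is diagonal: diag(E_ss, E_tt). Second derivatives: E_ss(-3)=-42, E_ss(4)=42; E_tt(-4)=-180, E_tt(-3)=60, E_tt(-2)=-60, E_tt(-1)=180.
Local maxima occur where both diagonal entries negative: (-3, -4), (-3, -2). Count: 2.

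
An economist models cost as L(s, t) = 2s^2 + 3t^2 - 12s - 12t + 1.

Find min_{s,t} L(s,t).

-29

L(s,t) separates as P(s) + Q(t) + 1, so its minimum is min P + min Q + 1.
P'(s) = 4s - 12 vanishes at s ∈ {3}; Q'(t) = 6(t - 2) vanishes at t ∈ {2}.
Local minima of P (where P''>0): P(3)=-18. Local minima of Q: Q(2)=-12.
So the global minimum of L is P(3) + Q(2) + 1 = -18 − 12 + 1 = -29, attained at (3, 2).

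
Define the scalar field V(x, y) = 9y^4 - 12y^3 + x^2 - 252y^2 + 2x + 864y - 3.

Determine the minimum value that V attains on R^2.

-4420

V(x,y) separates as P(x) + Q(y) − 3, so its minimum is min P + min Q − 3.
P'(x) = 2x + 2 vanishes at x ∈ {-1}; Q'(y) = 36(y - 3)(y - 2)(y + 4) vanishes at y ∈ {-4, 2, 3}.
Local minima of P (where P''>0): P(-1)=-1. Local minima of Q: Q(-4)=-4416, Q(3)=729.
So the global minimum of V is P(-1) + Q(-4) − 3 = -1 − 4416 − 3 = -4420, attained at (-1, -4).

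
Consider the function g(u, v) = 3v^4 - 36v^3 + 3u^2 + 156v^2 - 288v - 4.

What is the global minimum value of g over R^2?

g(u,v) separates as P(u) + Q(v) − 4, so its minimum is min P + min Q − 4.
P'(u) = 6u vanishes at u ∈ {0}; Q'(v) = 12(v - 4)(v - 3)(v - 2) vanishes at v ∈ {2, 3, 4}.
Local minima of P (where P''>0): P(0)=0. Local minima of Q: Q(2)=-192, Q(4)=-192.
So the global minimum of g is P(0) + Q(2) − 4 = 0 − 192 − 4 = -196, attained at (0, 2).

-196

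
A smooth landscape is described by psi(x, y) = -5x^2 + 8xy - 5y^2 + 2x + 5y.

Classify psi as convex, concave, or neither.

psi is quadratic, so its Hessian is the constant matrix H = [[-10, 8], [8, -10]].
det(H) = 36, tr(H) = -20.
det(H) > 0 and tr(H) < 0, so H is negative definite everywhere: concave.

concave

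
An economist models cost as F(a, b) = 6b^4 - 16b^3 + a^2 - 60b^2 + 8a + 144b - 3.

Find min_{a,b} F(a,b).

F(a,b) separates as P(a) + Q(b) − 3, so its minimum is min P + min Q − 3.
P'(a) = 2a + 8 vanishes at a ∈ {-4}; Q'(b) = 24(b - 3)(b - 1)(b + 2) vanishes at b ∈ {-2, 1, 3}.
Local minima of P (where P''>0): P(-4)=-16. Local minima of Q: Q(-2)=-304, Q(3)=-54.
So the global minimum of F is P(-4) + Q(-2) − 3 = -16 − 304 − 3 = -323, attained at (-4, -2).

-323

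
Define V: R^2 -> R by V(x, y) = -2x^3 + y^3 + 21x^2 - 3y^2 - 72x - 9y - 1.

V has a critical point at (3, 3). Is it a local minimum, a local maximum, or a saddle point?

local minimum

The mixed partial ∂²V/∂x∂y is 0, so the Hessian at any point is diag(V_xx, V_yy) = diag(6(-2x + 7), 6(y - 1)).
At (3, 3): H = diag(6, 12).
Both eigenvalues are positive, so H is positive definite: a local minimum.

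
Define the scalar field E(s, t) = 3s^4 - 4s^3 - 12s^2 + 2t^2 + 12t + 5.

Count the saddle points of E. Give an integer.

1

E separates as a function of s plus a function of t, so ∇E=0 decouples.
∂E/∂s = 12s(s - 2)(s + 1) = 0 at s ∈ {-1, 0, 2}; ∂E/∂t = 4(t + 3) = 0 at t ∈ {-3}.
The Hessian is diagonal: diag(E_ss, E_tt). Second derivatives: E_ss(-1)=36, E_ss(0)=-24, E_ss(2)=72; E_tt(-3)=4.
Saddle points occur where the two diagonal entries have opposite signs: (0, -3). Count: 1.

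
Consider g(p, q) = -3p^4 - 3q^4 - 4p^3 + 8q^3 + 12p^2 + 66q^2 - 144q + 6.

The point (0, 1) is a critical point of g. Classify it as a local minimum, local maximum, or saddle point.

The mixed partial ∂²g/∂p∂q is 0, so the Hessian at any point is diag(g_pp, g_qq) = diag(12(-3p^2 - 2p + 2), 12(-3q^2 + 4q + 11)).
At (0, 1): H = diag(24, 144).
Both eigenvalues are positive, so H is positive definite: a local minimum.

local minimum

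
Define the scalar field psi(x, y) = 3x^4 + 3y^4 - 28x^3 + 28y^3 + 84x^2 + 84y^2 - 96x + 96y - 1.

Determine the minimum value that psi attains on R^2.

psi(x,y) separates as P(x) + Q(y) − 1, so its minimum is min P + min Q − 1.
P'(x) = 12(x - 4)(x - 2)(x - 1) vanishes at x ∈ {1, 2, 4}; Q'(y) = 12(y + 1)(y + 2)(y + 4) vanishes at y ∈ {-4, -2, -1}.
Local minima of P (where P''>0): P(1)=-37, P(4)=-64. Local minima of Q: Q(-4)=-64, Q(-1)=-37.
So the global minimum of psi is P(4) + Q(-4) − 1 = -64 − 64 − 1 = -129, attained at (4, -4).

-129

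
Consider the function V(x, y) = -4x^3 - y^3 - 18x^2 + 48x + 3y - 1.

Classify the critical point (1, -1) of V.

The mixed partial ∂²V/∂x∂y is 0, so the Hessian at any point is diag(V_xx, V_yy) = diag(-12(2x + 3), -6y).
At (1, -1): H = diag(-60, 6).
The eigenvalues have opposite signs, so H is indefinite: a saddle point.

saddle point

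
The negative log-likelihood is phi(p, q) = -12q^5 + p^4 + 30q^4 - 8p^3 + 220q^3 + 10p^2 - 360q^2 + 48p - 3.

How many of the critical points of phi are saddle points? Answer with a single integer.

phi separates as a function of p plus a function of q, so ∇phi=0 decouples.
∂phi/∂p = 4(p - 4)(p - 3)(p + 1) = 0 at p ∈ {-1, 3, 4}; ∂phi/∂q = -60q(q - 4)(q - 1)(q + 3) = 0 at q ∈ {-3, 0, 1, 4}.
The Hessian is diagonal: diag(phi_pp, phi_qq). Second derivatives: phi_pp(-1)=80, phi_pp(3)=-16, phi_pp(4)=20; phi_qq(-3)=5040, phi_qq(0)=-720, phi_qq(1)=720, phi_qq(4)=-5040.
Saddle points occur where the two diagonal entries have opposite signs: (-1, 0), (-1, 4), (3, -3), (3, 1), (4, 0), (4, 4). Count: 6.

6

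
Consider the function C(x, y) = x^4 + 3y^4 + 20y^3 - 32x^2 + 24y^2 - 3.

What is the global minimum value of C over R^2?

-387

C(x,y) separates as P(x) + Q(y) − 3, so its minimum is min P + min Q − 3.
P'(x) = 4x(x - 4)(x + 4) vanishes at x ∈ {-4, 0, 4}; Q'(y) = 12y(y + 1)(y + 4) vanishes at y ∈ {-4, -1, 0}.
Local minima of P (where P''>0): P(-4)=-256, P(4)=-256. Local minima of Q: Q(-4)=-128, Q(0)=0.
So the global minimum of C is P(-4) + Q(-4) − 3 = -256 − 128 − 3 = -387, attained at (-4, -4).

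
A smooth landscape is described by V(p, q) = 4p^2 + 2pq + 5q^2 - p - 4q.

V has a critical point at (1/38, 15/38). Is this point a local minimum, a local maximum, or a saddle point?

local minimum

The Hessian of V is constant: H = [[8, 2], [2, 10]].
det(H) = 8·10 − 2² = 76.
det(H) > 0 and tr(H) = 18 > 0, so H is positive definite and the point is a local minimum.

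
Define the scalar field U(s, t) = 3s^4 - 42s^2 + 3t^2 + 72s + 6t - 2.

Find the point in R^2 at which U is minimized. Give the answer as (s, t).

(-3, -1)

U(s,t) separates as P(s) + Q(t) − 2, so its minimum is min P + min Q − 2.
P'(s) = 12(s - 2)(s - 1)(s + 3) vanishes at s ∈ {-3, 1, 2}; Q'(t) = 6(t + 1) vanishes at t ∈ {-1}.
Local minima of P (where P''>0): P(-3)=-351, P(2)=24. Local minima of Q: Q(-1)=-3.
So the global minimum of U is P(-3) + Q(-1) − 2 = -351 − 3 − 2 = -356, attained at (-3, -1).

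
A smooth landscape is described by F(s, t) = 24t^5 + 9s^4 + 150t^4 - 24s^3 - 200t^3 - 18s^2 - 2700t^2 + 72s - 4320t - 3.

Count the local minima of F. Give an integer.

4

F separates as a function of s plus a function of t, so ∇F=0 decouples.
∂F/∂s = 36(s - 2)(s - 1)(s + 1) = 0 at s ∈ {-1, 1, 2}; ∂F/∂t = 120(t - 3)(t + 1)(t + 3)(t + 4) = 0 at t ∈ {-4, -3, -1, 3}.
The Hessian is diagonal: diag(F_ss, F_tt). Second derivatives: F_ss(-1)=216, F_ss(1)=-72, F_ss(2)=108; F_tt(-4)=-2520, F_tt(-3)=1440, F_tt(-1)=-2880, F_tt(3)=20160.
Local minima occur where both diagonal entries positive: (-1, -3), (-1, 3), (2, -3), (2, 3). Count: 4.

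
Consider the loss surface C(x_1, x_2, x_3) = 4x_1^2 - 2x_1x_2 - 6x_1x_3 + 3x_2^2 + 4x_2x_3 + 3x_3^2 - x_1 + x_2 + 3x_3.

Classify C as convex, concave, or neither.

C is quadratic, so its Hessian is the constant matrix H = [[8, -2, -6], [-2, 6, 4], [-6, 4, 6]].
Leading principal minors: 8, 44, 16.
All positive ⇒ H ≻ 0 ⇒ convex.

convex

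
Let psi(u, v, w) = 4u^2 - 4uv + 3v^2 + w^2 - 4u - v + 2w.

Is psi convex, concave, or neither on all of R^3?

psi is quadratic, so its Hessian is the constant matrix H = [[8, -4, 0], [-4, 6, 0], [0, 0, 2]].
Leading principal minors: 8, 32, 64.
All positive ⇒ H ≻ 0 ⇒ convex.

convex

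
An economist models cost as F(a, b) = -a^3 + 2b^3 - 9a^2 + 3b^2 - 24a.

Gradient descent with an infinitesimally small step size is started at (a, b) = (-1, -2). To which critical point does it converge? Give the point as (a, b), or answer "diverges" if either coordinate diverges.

diverges

F is separable, so gradient descent decouples: a follows -∂F/∂a, b follows -∂F/∂b.
∂F/∂a = -3(a + 2)(a + 4); at a=-1 this is -9, so a increases.
∂F/∂b = 6b(b + 1); at b=-2 this is 12, so b decreases.
The a-coordinate has no critical point in that direction and runs off to infinity.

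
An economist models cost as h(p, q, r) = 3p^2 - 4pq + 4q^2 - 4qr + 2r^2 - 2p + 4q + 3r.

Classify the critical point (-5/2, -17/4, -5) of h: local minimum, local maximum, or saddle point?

The Hessian is constant: H = [[6, -4, 0], [-4, 8, -4], [0, -4, 4]].
Leading principal minors: Δ₁ = 6, Δ₂ = 32, Δ₃ = 32.
All leading minors are positive, so H is positive definite: a local minimum.

local minimum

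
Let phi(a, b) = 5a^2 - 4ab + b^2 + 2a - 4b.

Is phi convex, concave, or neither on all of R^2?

convex

phi is quadratic, so its Hessian is the constant matrix H = [[10, -4], [-4, 2]].
det(H) = 4, tr(H) = 12.
det(H) > 0 and tr(H) > 0, so H is positive definite everywhere: convex.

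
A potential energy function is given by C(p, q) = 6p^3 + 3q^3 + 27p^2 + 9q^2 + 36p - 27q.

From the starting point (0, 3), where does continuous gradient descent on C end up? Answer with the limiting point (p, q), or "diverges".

(-1, 1)

C is separable, so gradient descent decouples: p follows -∂C/∂p, q follows -∂C/∂q.
∂C/∂p = 18(p + 1)(p + 2); at p=0 this is 36, so p decreases.
∂C/∂q = 9(q - 1)(q + 3); at q=3 this is 108, so q decreases.
p converges to its nearest critical value -1 (a local min of the p-part); q converges to 1. The iterate converges to (-1, 1).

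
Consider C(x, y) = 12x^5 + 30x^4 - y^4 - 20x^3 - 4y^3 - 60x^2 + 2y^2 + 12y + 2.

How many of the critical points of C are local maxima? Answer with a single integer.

C separates as a function of x plus a function of y, so ∇C=0 decouples.
∂C/∂x = 60x(x - 1)(x + 1)(x + 2) = 0 at x ∈ {-2, -1, 0, 1}; ∂C/∂y = -4(y - 1)(y + 1)(y + 3) = 0 at y ∈ {-3, -1, 1}.
The Hessian is diagonal: diag(C_xx, C_yy). Second derivatives: C_xx(-2)=-360, C_xx(-1)=120, C_xx(0)=-120, C_xx(1)=360; C_yy(-3)=-32, C_yy(-1)=16, C_yy(1)=-32.
Local maxima occur where both diagonal entries negative: (-2, -3), (-2, 1), (0, -3), (0, 1). Count: 4.

4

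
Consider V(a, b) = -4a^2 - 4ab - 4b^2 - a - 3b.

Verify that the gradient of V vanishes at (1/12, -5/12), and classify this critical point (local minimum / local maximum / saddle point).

∇V = (-8a - 4b - 1, -4a - 8b - 3); substituting (1/12, -5/12) gives ∇V = (0, 0), so (1/12, -5/12) is indeed a critical point.
The Hessian of V is constant: H = [[-8, -4], [-4, -8]].
det(H) = (-8)·(-8) − (-4)² = 48.
det(H) > 0 and tr(H) = -16 < 0, so H is negative definite and the point is a local maximum.

local maximum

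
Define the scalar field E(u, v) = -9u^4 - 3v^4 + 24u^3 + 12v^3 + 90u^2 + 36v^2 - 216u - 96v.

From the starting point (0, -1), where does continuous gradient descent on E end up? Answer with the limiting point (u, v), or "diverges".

(1, 1)

E is separable, so gradient descent decouples: u follows -∂E/∂u, v follows -∂E/∂v.
∂E/∂u = -36(u - 3)(u - 1)(u + 2); at u=0 this is -216, so u increases.
∂E/∂v = -12(v - 4)(v - 1)(v + 2); at v=-1 this is -120, so v increases.
u converges to its nearest critical value 1 (a local min of the u-part); v converges to 1. The iterate converges to (1, 1).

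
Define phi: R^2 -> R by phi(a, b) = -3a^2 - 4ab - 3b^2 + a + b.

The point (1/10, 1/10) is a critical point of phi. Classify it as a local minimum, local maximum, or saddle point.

The Hessian of phi is constant: H = [[-6, -4], [-4, -6]].
det(H) = (-6)·(-6) − (-4)² = 20.
det(H) > 0 and tr(H) = -12 < 0, so H is negative definite and the point is a local maximum.

local maximum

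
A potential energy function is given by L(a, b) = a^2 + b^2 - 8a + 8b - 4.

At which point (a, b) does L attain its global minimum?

L(a,b) separates as P(a) + Q(b) − 4, so its minimum is min P + min Q − 4.
P'(a) = 2a - 8 vanishes at a ∈ {4}; Q'(b) = 2b + 8 vanishes at b ∈ {-4}.
Local minima of P (where P''>0): P(4)=-16. Local minima of Q: Q(-4)=-16.
So the global minimum of L is P(4) + Q(-4) − 4 = -16 − 16 − 4 = -36, attained at (4, -4).

(4, -4)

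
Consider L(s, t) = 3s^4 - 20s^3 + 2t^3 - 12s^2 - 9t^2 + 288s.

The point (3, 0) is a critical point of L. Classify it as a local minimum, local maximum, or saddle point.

The mixed partial ∂²L/∂s∂t is 0, so the Hessian at any point is diag(L_ss, L_tt) = diag(12(3s^2 - 10s - 2), 6(2t - 3)).
At (3, 0): H = diag(-60, -18).
Both eigenvalues are negative, so H is negative definite: a local maximum.

local maximum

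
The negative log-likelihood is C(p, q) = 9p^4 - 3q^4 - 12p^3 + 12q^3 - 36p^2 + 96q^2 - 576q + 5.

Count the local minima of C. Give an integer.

C separates as a function of p plus a function of q, so ∇C=0 decouples.
∂C/∂p = 36p(p - 2)(p + 1) = 0 at p ∈ {-1, 0, 2}; ∂C/∂q = -12(q - 4)(q - 3)(q + 4) = 0 at q ∈ {-4, 3, 4}.
The Hessian is diagonal: diag(C_pp, C_qq). Second derivatives: C_pp(-1)=108, C_pp(0)=-72, C_pp(2)=216; C_qq(-4)=-672, C_qq(3)=84, C_qq(4)=-96.
Local minima occur where both diagonal entries positive: (-1, 3), (2, 3). Count: 2.

2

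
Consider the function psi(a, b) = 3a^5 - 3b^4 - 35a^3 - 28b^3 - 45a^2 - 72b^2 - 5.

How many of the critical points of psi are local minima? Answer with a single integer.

2

psi separates as a function of a plus a function of b, so ∇psi=0 decouples.
∂psi/∂a = 15a(a - 3)(a + 1)(a + 2) = 0 at a ∈ {-2, -1, 0, 3}; ∂psi/∂b = -12b(b + 3)(b + 4) = 0 at b ∈ {-4, -3, 0}.
The Hessian is diagonal: diag(psi_aa, psi_bb). Second derivatives: psi_aa(-2)=-150, psi_aa(-1)=60, psi_aa(0)=-90, psi_aa(3)=900; psi_bb(-4)=-48, psi_bb(-3)=36, psi_bb(0)=-144.
Local minima occur where both diagonal entries positive: (-1, -3), (3, -3). Count: 2.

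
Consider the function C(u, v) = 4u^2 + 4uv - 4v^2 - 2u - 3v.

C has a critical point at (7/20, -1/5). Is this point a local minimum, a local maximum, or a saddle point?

saddle point

The Hessian of C is constant: H = [[8, 4], [4, -8]].
det(H) = 8·(-8) − 4² = -80.
Since det(H) < 0, H is indefinite and the critical point is a saddle point.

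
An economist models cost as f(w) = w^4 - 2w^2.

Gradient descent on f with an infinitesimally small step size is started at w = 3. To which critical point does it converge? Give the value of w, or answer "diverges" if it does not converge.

f'(w) = 4w(w - 1)(w + 1), so f'(3) = 96.
Gradient descent moves in the -f' direction, i.e. w is decreasing.
The nearest critical point in that direction is w = 1, where f'' = 8 > 0 (a local minimum). The iterate converges there.

1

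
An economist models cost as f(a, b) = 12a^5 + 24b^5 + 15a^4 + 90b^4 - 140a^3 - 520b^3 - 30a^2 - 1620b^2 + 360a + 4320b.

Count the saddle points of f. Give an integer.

8

f separates as a function of a plus a function of b, so ∇f=0 decouples.
∂f/∂a = 60(a - 2)(a - 1)(a + 1)(a + 3) = 0 at a ∈ {-3, -1, 1, 2}; ∂f/∂b = 120(b - 3)(b - 1)(b + 3)(b + 4) = 0 at b ∈ {-4, -3, 1, 3}.
The Hessian is diagonal: diag(f_aa, f_bb). Second derivatives: f_aa(-3)=-2400, f_aa(-1)=720, f_aa(1)=-480, f_aa(2)=900; f_bb(-4)=-4200, f_bb(-3)=2880, f_bb(1)=-4800, f_bb(3)=10080.
Saddle points occur where the two diagonal entries have opposite signs: (-3, -3), (-3, 3), (-1, -4), (-1, 1), (1, -3), (1, 3), (2, -4), (2, 1). Count: 8.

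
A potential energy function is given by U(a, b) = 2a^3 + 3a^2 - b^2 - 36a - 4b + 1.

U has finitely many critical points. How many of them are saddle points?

U separates as a function of a plus a function of b, so ∇U=0 decouples.
∂U/∂a = 6(a - 2)(a + 3) = 0 at a ∈ {-3, 2}; ∂U/∂b = -2(b + 2) = 0 at b ∈ {-2}.
The Hessian is diagonal: diag(U_aa, U_bb). Second derivatives: U_aa(-3)=-30, U_aa(2)=30; U_bb(-2)=-2.
Saddle points occur where the two diagonal entries have opposite signs: (2, -2). Count: 1.

1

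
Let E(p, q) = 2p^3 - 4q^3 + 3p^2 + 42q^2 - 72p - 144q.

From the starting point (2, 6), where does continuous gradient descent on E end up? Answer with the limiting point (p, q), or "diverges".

E is separable, so gradient descent decouples: p follows -∂E/∂p, q follows -∂E/∂q.
∂E/∂p = 6(p - 3)(p + 4); at p=2 this is -36, so p increases.
∂E/∂q = -12(q - 4)(q - 3); at q=6 this is -72, so q increases.
The q-coordinate has no critical point in that direction and runs off to infinity.

diverges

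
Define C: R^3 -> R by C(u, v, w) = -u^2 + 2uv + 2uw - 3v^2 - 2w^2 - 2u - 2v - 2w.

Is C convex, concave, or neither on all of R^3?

concave

C is quadratic, so its Hessian is the constant matrix H = [[-2, 2, 2], [2, -6, 0], [2, 0, -4]].
Leading principal minors: -2, 8, -8.
Signs alternate −, +, − ⇒ H ≺ 0 ⇒ concave.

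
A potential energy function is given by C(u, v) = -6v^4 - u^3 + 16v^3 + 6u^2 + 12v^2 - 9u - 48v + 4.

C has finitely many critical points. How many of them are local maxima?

2

C separates as a function of u plus a function of v, so ∇C=0 decouples.
∂C/∂u = -3(u - 3)(u - 1) = 0 at u ∈ {1, 3}; ∂C/∂v = -24(v - 2)(v - 1)(v + 1) = 0 at v ∈ {-1, 1, 2}.
The Hessian is diagonal: diag(C_uu, C_vv). Second derivatives: C_uu(1)=6, C_uu(3)=-6; C_vv(-1)=-144, C_vv(1)=48, C_vv(2)=-72.
Local maxima occur where both diagonal entries negative: (3, -1), (3, 2). Count: 2.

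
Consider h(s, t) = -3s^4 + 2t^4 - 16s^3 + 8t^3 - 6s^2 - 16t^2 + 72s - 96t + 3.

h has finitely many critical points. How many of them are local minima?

2

h separates as a function of s plus a function of t, so ∇h=0 decouples.
∂h/∂s = -12(s - 1)(s + 2)(s + 3) = 0 at s ∈ {-3, -2, 1}; ∂h/∂t = 8(t - 2)(t + 2)(t + 3) = 0 at t ∈ {-3, -2, 2}.
The Hessian is diagonal: diag(h_ss, h_tt). Second derivatives: h_ss(-3)=-48, h_ss(-2)=36, h_ss(1)=-144; h_tt(-3)=40, h_tt(-2)=-32, h_tt(2)=160.
Local minima occur where both diagonal entries positive: (-2, -3), (-2, 2). Count: 2.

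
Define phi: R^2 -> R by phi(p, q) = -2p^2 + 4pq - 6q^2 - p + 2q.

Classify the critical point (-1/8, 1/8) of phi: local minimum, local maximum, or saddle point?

The Hessian of phi is constant: H = [[-4, 4], [4, -12]].
det(H) = (-4)·(-12) − 4² = 32.
det(H) > 0 and tr(H) = -16 < 0, so H is negative definite and the point is a local maximum.

local maximum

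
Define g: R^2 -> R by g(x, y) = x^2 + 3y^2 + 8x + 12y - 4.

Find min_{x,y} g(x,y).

-32

g(x,y) separates as P(x) + Q(y) − 4, so its minimum is min P + min Q − 4.
P'(x) = 2x + 8 vanishes at x ∈ {-4}; Q'(y) = 6y + 12 vanishes at y ∈ {-2}.
Local minima of P (where P''>0): P(-4)=-16. Local minima of Q: Q(-2)=-12.
So the global minimum of g is P(-4) + Q(-2) − 4 = -16 − 12 − 4 = -32, attained at (-4, -2).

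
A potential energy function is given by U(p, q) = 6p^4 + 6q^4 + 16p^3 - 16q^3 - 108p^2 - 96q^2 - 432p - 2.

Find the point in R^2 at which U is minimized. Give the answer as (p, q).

(3, 4)

U(p,q) separates as A(p) + B(q) − 2, so its minimum is min A + min B − 2.
A'(p) = 24(p - 3)(p + 2)(p + 3) vanishes at p ∈ {-3, -2, 3}; B'(q) = 24q(q - 4)(q + 2) vanishes at q ∈ {-2, 0, 4}.
Local minima of A (where A''>0): A(-3)=378, A(3)=-1350. Local minima of B: B(-2)=-160, B(4)=-1024.
So the global minimum of U is A(3) + B(4) − 2 = -1350 − 1024 − 2 = -2376, attained at (3, 4).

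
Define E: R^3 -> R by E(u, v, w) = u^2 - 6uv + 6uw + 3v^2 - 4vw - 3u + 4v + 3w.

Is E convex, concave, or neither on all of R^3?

E is quadratic, so its Hessian is the constant matrix H = [[2, -6, 6], [-6, 6, -4], [6, -4, 0]].
Leading principal minors: 2, -24, 40.
Neither pattern holds ⇒ H is indefinite ⇒ neither convex nor concave.

neither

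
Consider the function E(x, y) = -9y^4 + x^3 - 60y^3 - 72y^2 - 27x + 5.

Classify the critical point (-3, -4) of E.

local maximum

The mixed partial ∂²E/∂x∂y is 0, so the Hessian at any point is diag(E_xx, E_yy) = diag(6x, -36(3y^2 + 10y + 4)).
At (-3, -4): H = diag(-18, -432).
Both eigenvalues are negative, so H is negative definite: a local maximum.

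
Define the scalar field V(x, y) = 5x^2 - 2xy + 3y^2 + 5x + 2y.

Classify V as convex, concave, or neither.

convex

V is quadratic, so its Hessian is the constant matrix H = [[10, -2], [-2, 6]].
det(H) = 56, tr(H) = 16.
det(H) > 0 and tr(H) > 0, so H is positive definite everywhere: convex.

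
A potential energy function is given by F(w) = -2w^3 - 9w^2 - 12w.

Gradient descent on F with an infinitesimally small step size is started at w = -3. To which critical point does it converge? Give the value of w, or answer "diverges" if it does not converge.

-2

F'(w) = -6(w + 1)(w + 2), so F'(-3) = -12.
Gradient descent moves in the -F' direction, i.e. w is increasing.
The nearest critical point in that direction is w = -2, where F'' = 6 > 0 (a local minimum). The iterate converges there.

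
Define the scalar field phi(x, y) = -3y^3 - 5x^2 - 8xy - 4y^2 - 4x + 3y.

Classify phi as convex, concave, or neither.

neither

The term -3y^3 is cubic, so the Hessian is not constant.
∂²phi/∂y² = -18y - 8, which takes both signs as y varies (negative for sufficiently large y). A diagonal entry of the Hessian changing sign means the Hessian is neither positive- nor negative-semidefinite on all of R^2.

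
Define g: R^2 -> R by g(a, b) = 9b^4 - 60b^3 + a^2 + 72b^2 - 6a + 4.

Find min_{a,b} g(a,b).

-389

g(a,b) separates as P(a) + Q(b) + 4, so its minimum is min P + min Q + 4.
P'(a) = 2a - 6 vanishes at a ∈ {3}; Q'(b) = 36b(b - 4)(b - 1) vanishes at b ∈ {0, 1, 4}.
Local minima of P (where P''>0): P(3)=-9. Local minima of Q: Q(0)=0, Q(4)=-384.
So the global minimum of g is P(3) + Q(4) + 4 = -9 − 384 + 4 = -389, attained at (3, 4).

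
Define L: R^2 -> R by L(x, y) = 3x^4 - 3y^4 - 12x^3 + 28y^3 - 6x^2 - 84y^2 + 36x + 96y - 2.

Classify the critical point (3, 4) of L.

The mixed partial ∂²L/∂x∂y is 0, so the Hessian at any point is diag(L_xx, L_yy) = diag(12(3x^2 - 6x - 1), 12(-3y^2 + 14y - 14)).
At (3, 4): H = diag(96, -72).
The eigenvalues have opposite signs, so H is indefinite: a saddle point.

saddle point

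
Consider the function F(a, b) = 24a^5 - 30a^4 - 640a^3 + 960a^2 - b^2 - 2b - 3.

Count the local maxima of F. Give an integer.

F separates as a function of a plus a function of b, so ∇F=0 decouples.
∂F/∂a = 120a(a - 4)(a - 1)(a + 4) = 0 at a ∈ {-4, 0, 1, 4}; ∂F/∂b = -2(b + 1) = 0 at b ∈ {-1}.
The Hessian is diagonal: diag(F_aa, F_bb). Second derivatives: F_aa(-4)=-19200, F_aa(0)=1920, F_aa(1)=-1800, F_aa(4)=11520; F_bb(-1)=-2.
Local maxima occur where both diagonal entries negative: (-4, -1), (1, -1). Count: 2.

2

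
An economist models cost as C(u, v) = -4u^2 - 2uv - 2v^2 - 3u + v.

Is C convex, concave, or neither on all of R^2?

concave

C is quadratic, so its Hessian is the constant matrix H = [[-8, -2], [-2, -4]].
det(H) = 28, tr(H) = -12.
det(H) > 0 and tr(H) < 0, so H is negative definite everywhere: concave.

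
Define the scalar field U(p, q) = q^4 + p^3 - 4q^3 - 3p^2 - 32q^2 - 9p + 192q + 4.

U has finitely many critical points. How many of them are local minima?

2

U separates as a function of p plus a function of q, so ∇U=0 decouples.
∂U/∂p = 3(p - 3)(p + 1) = 0 at p ∈ {-1, 3}; ∂U/∂q = 4(q - 4)(q - 3)(q + 4) = 0 at q ∈ {-4, 3, 4}.
The Hessian is diagonal: diag(U_pp, U_qq). Second derivatives: U_pp(-1)=-12, U_pp(3)=12; U_qq(-4)=224, U_qq(3)=-28, U_qq(4)=32.
Local minima occur where both diagonal entries positive: (3, -4), (3, 4). Count: 2.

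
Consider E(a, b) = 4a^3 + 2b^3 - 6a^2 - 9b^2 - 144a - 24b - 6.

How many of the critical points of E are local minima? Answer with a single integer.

E separates as a function of a plus a function of b, so ∇E=0 decouples.
∂E/∂a = 12(a - 4)(a + 3) = 0 at a ∈ {-3, 4}; ∂E/∂b = 6(b - 4)(b + 1) = 0 at b ∈ {-1, 4}.
The Hessian is diagonal: diag(E_aa, E_bb). Second derivatives: E_aa(-3)=-84, E_aa(4)=84; E_bb(-1)=-30, E_bb(4)=30.
Local minima occur where both diagonal entries positive: (4, 4). Count: 1.

1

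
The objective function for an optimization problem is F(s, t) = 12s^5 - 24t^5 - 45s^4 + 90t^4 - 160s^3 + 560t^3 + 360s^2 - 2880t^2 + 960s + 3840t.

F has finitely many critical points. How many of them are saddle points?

F separates as a function of s plus a function of t, so ∇F=0 decouples.
∂F/∂s = 60(s - 4)(s - 2)(s + 1)(s + 2) = 0 at s ∈ {-2, -1, 2, 4}; ∂F/∂t = -120(t - 4)(t - 2)(t - 1)(t + 4) = 0 at t ∈ {-4, 1, 2, 4}.
The Hessian is diagonal: diag(F_ss, F_tt). Second derivatives: F_ss(-2)=-1440, F_ss(-1)=900, F_ss(2)=-1440, F_ss(4)=3600; F_tt(-4)=28800, F_tt(1)=-1800, F_tt(2)=1440, F_tt(4)=-5760.
Saddle points occur where the two diagonal entries have opposite signs: (-2, -4), (-2, 2), (-1, 1), (-1, 4), (2, -4), (2, 2), (4, 1), (4, 4). Count: 8.

8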